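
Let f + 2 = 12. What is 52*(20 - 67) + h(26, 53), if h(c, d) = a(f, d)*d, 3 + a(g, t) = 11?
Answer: -2020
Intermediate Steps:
f = 10 (f = -2 + 12 = 10)
a(g, t) = 8 (a(g, t) = -3 + 11 = 8)
h(c, d) = 8*d
52*(20 - 67) + h(26, 53) = 52*(20 - 67) + 8*53 = 52*(-47) + 424 = -2444 + 424 = -2020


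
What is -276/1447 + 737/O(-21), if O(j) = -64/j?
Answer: 22377555/92608 ≈ 241.64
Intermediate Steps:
-276/1447 + 737/O(-21) = -276/1447 + 737/((-64/(-21))) = -276*1/1447 + 737/((-64*(-1/21))) = -276/1447 + 737/(64/21) = -276/1447 + 737*(21/64) = -276/1447 + 15477/64 = 22377555/92608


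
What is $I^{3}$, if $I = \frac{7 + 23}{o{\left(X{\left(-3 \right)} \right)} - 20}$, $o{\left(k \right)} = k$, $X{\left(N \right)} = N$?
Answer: $- \frac{27000}{12167} \approx -2.2191$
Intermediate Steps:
$I = - \frac{30}{23}$ ($I = \frac{7 + 23}{-3 - 20} = \frac{30}{-23} = 30 \left(- \frac{1}{23}\right) = - \frac{30}{23} \approx -1.3043$)
$I^{3} = \left(- \frac{30}{23}\right)^{3} = - \frac{27000}{12167}$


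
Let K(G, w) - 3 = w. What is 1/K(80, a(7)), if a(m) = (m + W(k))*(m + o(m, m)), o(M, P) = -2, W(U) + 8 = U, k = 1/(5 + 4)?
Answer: -9/13 ≈ -0.69231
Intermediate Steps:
k = ⅑ (k = 1/9 = ⅑ ≈ 0.11111)
W(U) = -8 + U
a(m) = (-2 + m)*(-71/9 + m) (a(m) = (m + (-8 + ⅑))*(m - 2) = (m - 71/9)*(-2 + m) = (-71/9 + m)*(-2 + m) = (-2 + m)*(-71/9 + m))
K(G, w) = 3 + w
1/K(80, a(7)) = 1/(3 + (142/9 + 7² - 89/9*7)) = 1/(3 + (142/9 + 49 - 623/9)) = 1/(3 - 40/9) = 1/(-13/9) = -9/13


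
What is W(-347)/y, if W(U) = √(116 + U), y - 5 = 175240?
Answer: I*√231/175245 ≈ 8.6728e-5*I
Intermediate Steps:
y = 175245 (y = 5 + 175240 = 175245)
W(-347)/y = √(116 - 347)/175245 = √(-231)*(1/175245) = (I*√231)*(1/175245) = I*√231/175245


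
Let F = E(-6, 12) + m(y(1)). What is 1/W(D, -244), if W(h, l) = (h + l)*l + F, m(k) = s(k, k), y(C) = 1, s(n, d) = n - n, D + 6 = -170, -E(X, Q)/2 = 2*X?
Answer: 1/102504 ≈ 9.7557e-6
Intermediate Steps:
E(X, Q) = -4*X
D = -176 (D = -6 - 170 = -176)
s(n, d) = 0
m(k) = 0
F = 24 (F = -4*(-6) + 0 = 24 + 0 = 24)
W(h, l) = 24 + l*(h + l) (W(h, l) = (h + l)*l + 24 = l*(h + l) + 24 = 24 + l*(h + l))
1/W(D, -244) = 1/(24 + (-244)² - 176*(-244)) = 1/(24 + 59536 + 42944) = 1/102504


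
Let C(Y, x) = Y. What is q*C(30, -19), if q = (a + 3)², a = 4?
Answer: 1470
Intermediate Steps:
q = 49 (q = (4 + 3)² = 7² = 49)
q*C(30, -19) = 49*30 = 1470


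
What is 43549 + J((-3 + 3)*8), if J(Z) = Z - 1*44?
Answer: 43505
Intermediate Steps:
J(Z) = -44 + Z (J(Z) = Z - 44 = -44 + Z)
43549 + J((-3 + 3)*8) = 43549 + (-44 + (-3 + 3)*8) = 43549 + (-44 + 0*8) = 43549 + (-44 + 0) = 43549 - 44 = 43505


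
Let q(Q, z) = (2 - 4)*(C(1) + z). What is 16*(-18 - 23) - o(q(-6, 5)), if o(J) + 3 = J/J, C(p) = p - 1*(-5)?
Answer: -654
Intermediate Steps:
C(p) = 5 + p (C(p) = p + 5 = 5 + p)
q(Q, z) = -12 - 2*z (q(Q, z) = (2 - 4)*((5 + 1) + z) = -2*(6 + z) = -12 - 2*z)
o(J) = -2 (o(J) = -3 + J/J = -3 + 1 = -2)
16*(-18 - 23) - o(q(-6, 5)) = 16*(-18 - 23) - 1*(-2) = 16*(-41) + 2 = -656 + 2 = -654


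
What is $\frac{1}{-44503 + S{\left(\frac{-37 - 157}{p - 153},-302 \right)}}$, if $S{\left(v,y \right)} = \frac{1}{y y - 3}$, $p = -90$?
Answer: $- \frac{91201}{4058718102} \approx -2.247 \cdot 10^{-5}$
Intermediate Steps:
$S{\left(v,y \right)} = \frac{1}{-3 + y^{2}}$ ($S{\left(v,y \right)} = \frac{1}{y^{2} - 3} = \frac{1}{-3 + y^{2}}$)
$\frac{1}{-44503 + S{\left(\frac{-37 - 157}{p - 153},-302 \right)}} = \frac{1}{-44503 + \frac{1}{-3 + \left(-302\right)^{2}}} = \frac{1}{-44503 + \frac{1}{-3 + 91204}} = \frac{1}{-44503 + \frac{1}{91201}} = \frac{1}{- \frac{4058718102}{91201}} = - \frac{91201}{4058718102}$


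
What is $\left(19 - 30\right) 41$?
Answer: $-451$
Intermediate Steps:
$\left(19 - 30\right) 41 = \left(-11\right) 41 = -451$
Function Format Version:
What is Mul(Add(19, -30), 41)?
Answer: -451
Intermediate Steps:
Mul(Add(19, -30), 41) = Mul(-11, 41) = -451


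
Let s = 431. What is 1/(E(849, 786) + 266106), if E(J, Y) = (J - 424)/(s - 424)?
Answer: 7/1863167 ≈ 3.7570e-6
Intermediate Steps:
E(J, Y) = -424/7 + J/7 (E(J, Y) = (J - 424)/(431 - 424) = (-424 + J)/7 = (-424 + J)*(⅐) = -424/7 + J/7)
1/(E(849, 786) + 266106) = 1/((-424/7 + (⅐)*849) + 266106) = 1/((-424/7 + 849/7) + 266106) = 1/(425/7 + 266106) = 1/(1863167/7) = 7/1863167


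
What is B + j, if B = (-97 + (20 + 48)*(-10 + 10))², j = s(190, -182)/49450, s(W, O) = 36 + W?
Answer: 232637638/24725 ≈ 9409.0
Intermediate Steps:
j = 113/24725 (j = (36 + 190)/49450 = 226*(1/49450) = 113/24725 ≈ 0.0045703)
B = 9409 (B = (-97 + 68*0)² = (-97 + 0)² = (-97)² = 9409)
B + j = 9409 + 113/24725 = 232637638/24725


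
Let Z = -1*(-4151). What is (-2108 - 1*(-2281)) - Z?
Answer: -3978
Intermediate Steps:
Z = 4151
(-2108 - 1*(-2281)) - Z = (-2108 - 1*(-2281)) - 1*4151 = (-2108 + 2281) - 4151 = 173 - 4151 = -3978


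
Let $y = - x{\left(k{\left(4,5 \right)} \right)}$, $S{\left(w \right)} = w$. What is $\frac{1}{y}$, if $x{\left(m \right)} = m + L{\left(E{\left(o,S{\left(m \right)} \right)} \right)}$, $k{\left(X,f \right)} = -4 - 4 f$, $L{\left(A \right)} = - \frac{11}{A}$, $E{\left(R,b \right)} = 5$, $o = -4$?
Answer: $\frac{5}{131} \approx 0.038168$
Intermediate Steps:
$x{\left(m \right)} = - \frac{11}{5} + m$ ($x{\left(m \right)} = m - \frac{11}{5} = - \frac{11}{5} + m$)
$y = \frac{131}{5}$ ($y = - (- \frac{11}{5} - 24) = \left(-1\right) \left(- \frac{131}{5}\right) = \frac{131}{5} \approx 26.2$)
$\frac{1}{y} = \frac{1}{\frac{131}{5}} = \frac{5}{131}$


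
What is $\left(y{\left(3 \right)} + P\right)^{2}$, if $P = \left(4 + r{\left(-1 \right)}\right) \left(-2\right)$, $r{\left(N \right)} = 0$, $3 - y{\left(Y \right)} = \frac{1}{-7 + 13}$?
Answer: $\frac{961}{36} \approx 26.694$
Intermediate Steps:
$y{\left(Y \right)} = \frac{17}{6}$ ($y{\left(Y \right)} = 3 - \frac{1}{-7 + 13} = 3 - \frac{1}{6} = \frac{17}{6}$)
$P = -8$ ($P = \left(4 + 0\right) \left(-2\right) = 4 \left(-2\right) = -8$)
$\left(y{\left(3 \right)} + P\right)^{2} = \left(\frac{17}{6} - 8\right)^{2} = \left(- \frac{31}{6}\right)^{2} = \frac{961}{36}$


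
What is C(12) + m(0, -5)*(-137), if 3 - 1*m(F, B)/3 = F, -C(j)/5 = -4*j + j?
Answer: -1053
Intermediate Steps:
C(j) = 15*j (C(j) = -5*(-4*j + j) = -(-15)*j = 15*j)
m(F, B) = 9 - 3*F
C(12) + m(0, -5)*(-137) = 15*12 + (9 - 3*0)*(-137) = 180 + (9 + 0)*(-137) = 180 + 9*(-137) = 180 - 1233 = -1053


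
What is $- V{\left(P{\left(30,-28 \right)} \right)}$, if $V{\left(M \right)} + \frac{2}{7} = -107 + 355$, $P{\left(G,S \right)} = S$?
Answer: $- \frac{1734}{7} \approx -247.71$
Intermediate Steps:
$V{\left(M \right)} = \frac{1734}{7}$ ($V{\left(M \right)} = - \frac{2}{7} + \left(-107 + 355\right) = - \frac{2}{7} + 248 = \frac{1734}{7}$)
$- V{\left(P{\left(30,-28 \right)} \right)} = \left(-1\right) \frac{1734}{7} = - \frac{1734}{7}$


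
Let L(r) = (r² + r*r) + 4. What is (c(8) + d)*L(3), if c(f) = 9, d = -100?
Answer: -2002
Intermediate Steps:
L(r) = 4 + 2*r² (L(r) = (r² + r²) + 4 = 2*r² + 4 = 4 + 2*r²)
(c(8) + d)*L(3) = (9 - 100)*(4 + 2*3²) = -91*(4 + 2*9) = -91*(4 + 18) = -91*22 = -2002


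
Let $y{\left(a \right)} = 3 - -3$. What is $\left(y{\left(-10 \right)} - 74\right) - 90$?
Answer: $-158$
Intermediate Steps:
$y{\left(a \right)} = 6$ ($y{\left(a \right)} = 3 + 3 = 6$)
$\left(y{\left(-10 \right)} - 74\right) - 90 = \left(6 - 74\right) - 90 = -68 - 90 = -158$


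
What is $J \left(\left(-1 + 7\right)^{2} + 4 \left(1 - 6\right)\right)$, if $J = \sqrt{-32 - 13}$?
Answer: $48 i \sqrt{5} \approx 107.33 i$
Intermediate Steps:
$J = 3 i \sqrt{5}$ ($J = \sqrt{-45} = 3 i \sqrt{5} \approx 6.7082 i$)
$J \left(\left(-1 + 7\right)^{2} + 4 \left(1 - 6\right)\right) = 3 i \sqrt{5} \left(\left(-1 + 7\right)^{2} + 4 \left(1 - 6\right)\right) = 3 i \sqrt{5} \left(6^{2} + 4 \left(-5\right)\right) = 3 i \sqrt{5} \left(36 - 20\right) = 3 i \sqrt{5} \cdot 16 = 48 i \sqrt{5}$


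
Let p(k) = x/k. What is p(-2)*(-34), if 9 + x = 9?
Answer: 0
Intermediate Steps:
x = 0 (x = -9 + 9 = 0)
p(k) = 0 (p(k) = 0/k = 0)
p(-2)*(-34) = 0*(-34) = 0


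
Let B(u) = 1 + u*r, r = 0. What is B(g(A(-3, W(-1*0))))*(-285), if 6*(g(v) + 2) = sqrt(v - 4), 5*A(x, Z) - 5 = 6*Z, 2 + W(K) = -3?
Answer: -285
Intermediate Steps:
W(K) = -5 (W(K) = -2 - 3 = -5)
A(x, Z) = 1 + 6*Z/5 (A(x, Z) = 1 + (6*Z)/5 = 1 + 6*Z/5)
g(v) = -2 + sqrt(-4 + v)/6 (g(v) = -2 + sqrt(v - 4)/6 = -2 + sqrt(-4 + v)/6)
B(u) = 1 (B(u) = 1 + u*0 = 1 + 0 = 1)
B(g(A(-3, W(-1*0))))*(-285) = 1*(-285) = -285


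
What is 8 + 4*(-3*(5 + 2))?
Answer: -76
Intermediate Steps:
8 + 4*(-3*(5 + 2)) = 8 + 4*(-3*7) = 8 + 4*(-21) = 8 - 84 = -76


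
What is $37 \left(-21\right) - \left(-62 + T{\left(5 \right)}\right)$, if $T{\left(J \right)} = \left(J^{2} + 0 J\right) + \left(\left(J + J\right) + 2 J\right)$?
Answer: $-760$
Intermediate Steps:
$T{\left(J \right)} = J^{2} + 4 J$ ($T{\left(J \right)} = \left(J^{2} + 0\right) + \left(2 J + 2 J\right) = J^{2} + 4 J$)
$37 \left(-21\right) - \left(-62 + T{\left(5 \right)}\right) = 37 \left(-21\right) + \left(62 - 5 \left(4 + 5\right)\right) = -777 + \left(62 - 5 \cdot 9\right) = -777 + \left(62 - 45\right) = -777 + 17 = -760$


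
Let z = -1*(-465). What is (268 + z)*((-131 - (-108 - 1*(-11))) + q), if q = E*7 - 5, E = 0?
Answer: -28587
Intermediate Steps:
q = -5 (q = 0*7 - 5 = 0 - 5 = -5)
z = 465
(268 + z)*((-131 - (-108 - 1*(-11))) + q) = (268 + 465)*((-131 - (-108 - 1*(-11))) - 5) = 733*((-131 - (-108 + 11)) - 5) = 733*((-131 - 1*(-97)) - 5) = 733*((-131 + 97) - 5) = 733*(-34 - 5) = 733*(-39) = -28587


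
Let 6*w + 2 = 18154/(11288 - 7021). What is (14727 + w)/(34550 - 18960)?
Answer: 188525137/199567590 ≈ 0.94467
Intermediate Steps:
w = 4810/12801 (w = -⅓ + (18154/(11288 - 7021))/6 = -⅓ + (18154/4267)/6 = -⅓ + (18154*(1/4267))/6 = -⅓ + (⅙)*(18154/4267) = -⅓ + 9077/12801 = 4810/12801 ≈ 0.37575)
(14727 + w)/(34550 - 18960) = (14727 + 4810/12801)/(34550 - 18960) = (188525137/12801)/15590 = (188525137/12801)*(1/15590) = 188525137/199567590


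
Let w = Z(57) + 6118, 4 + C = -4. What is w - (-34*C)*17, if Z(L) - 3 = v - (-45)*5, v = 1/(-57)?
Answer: 98153/57 ≈ 1722.0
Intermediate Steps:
v = -1/57 ≈ -0.017544
Z(L) = 12995/57 (Z(L) = 3 + (-1/57 - (-45)*5) = 3 + (-1/57 - 1*(-225)) = 3 + (-1/57 + 225) = 3 + 12824/57 = 12995/57)
C = -8 (C = -4 - 4 = -8)
w = 361721/57 (w = 12995/57 + 6118 = 361721/57 ≈ 6346.0)
w - (-34*C)*17 = 361721/57 - (-34*(-8))*17 = 361721/57 - 272*17 = 361721/57 - 1*4624 = 361721/57 - 4624 = 98153/57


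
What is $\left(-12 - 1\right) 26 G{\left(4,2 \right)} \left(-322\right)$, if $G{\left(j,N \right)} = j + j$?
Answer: $870688$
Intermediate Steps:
$G{\left(j,N \right)} = 2 j$
$\left(-12 - 1\right) 26 G{\left(4,2 \right)} \left(-322\right) = \left(-12 - 1\right) 26 \cdot 2 \cdot 4 \left(-322\right) = \left(-13\right) 26 \cdot 8 \left(-322\right) = \left(-338\right) 8 \left(-322\right) = \left(-2704\right) \left(-322\right) = 870688$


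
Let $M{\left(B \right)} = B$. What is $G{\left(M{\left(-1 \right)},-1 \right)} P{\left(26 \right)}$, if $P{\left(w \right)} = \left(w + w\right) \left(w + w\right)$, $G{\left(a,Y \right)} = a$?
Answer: $-2704$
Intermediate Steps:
$P{\left(w \right)} = 4 w^{2}$ ($P{\left(w \right)} = 2 w 2 w = 4 w^{2}$)
$G{\left(M{\left(-1 \right)},-1 \right)} P{\left(26 \right)} = - 4 \cdot 26^{2} = - 4 \cdot 676 = \left(-1\right) 2704 = -2704$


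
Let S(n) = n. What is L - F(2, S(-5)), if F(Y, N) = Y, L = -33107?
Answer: -33109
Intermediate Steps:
L - F(2, S(-5)) = -33107 - 1*2 = -33107 - 2 = -33109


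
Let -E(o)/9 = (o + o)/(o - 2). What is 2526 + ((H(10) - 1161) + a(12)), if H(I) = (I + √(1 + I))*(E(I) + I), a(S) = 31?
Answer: 1271 - 25*√11/2 ≈ 1229.5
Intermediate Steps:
E(o) = -18*o/(-2 + o) (E(o) = -9*(o + o)/(o - 2) = -9*2*o/(-2 + o) = -18*o/(-2 + o))
H(I) = (I + √(1 + I))*(I - 18*I/(-2 + I)) (H(I) = (I + √(1 + I))*(-18*I/(-2 + I) + I) = (I + √(1 + I))*(I - 18*I/(-2 + I)))
2526 + ((H(10) - 1161) + a(12)) = 2526 + ((10*(-18*10 - 18*√(1 + 10) + (-2 + 10)*(10 + √(1 + 10)))/(-2 + 10) - 1161) + 31) = 2526 + ((10*(-180 - 18*√11 + 8*(10 + √11))/8 - 1161) + 31) = 2526 + ((10*(⅛)*(-180 - 18*√11 + (80 + 8*√11)) - 1161) + 31) = 2526 + ((10*(⅛)*(-100 - 10*√11) - 1161) + 31) = 2526 + (((-125 - 25*√11/2) - 1161) + 31) = 2526 + ((-1286 - 25*√11/2) + 31) = 2526 + (-1255 - 25*√11/2) = 1271 - 25*√11/2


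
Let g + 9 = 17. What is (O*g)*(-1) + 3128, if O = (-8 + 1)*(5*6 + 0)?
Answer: 4808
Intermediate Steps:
g = 8 (g = -9 + 17 = 8)
O = -210 (O = -7*(30 + 0) = -7*30 = -210)
(O*g)*(-1) + 3128 = -210*8*(-1) + 3128 = -1680*(-1) + 3128 = 1680 + 3128 = 4808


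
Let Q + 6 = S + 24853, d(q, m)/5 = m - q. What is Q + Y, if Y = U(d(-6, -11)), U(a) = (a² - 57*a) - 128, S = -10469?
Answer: 16300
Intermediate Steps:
d(q, m) = -5*q + 5*m (d(q, m) = 5*(m - q) = -5*q + 5*m)
U(a) = -128 + a² - 57*a
Y = 1922 (Y = -128 + (-5*(-6) + 5*(-11))² - 57*(-5*(-6) + 5*(-11)) = -128 + (30 - 55)² - 57*(30 - 55) = -128 + (-25)² - 57*(-25) = -128 + 625 + 1425 = 1922)
Q = 14378 (Q = -6 + (-10469 + 24853) = -6 + 14384 = 14378)
Q + Y = 14378 + 1922 = 16300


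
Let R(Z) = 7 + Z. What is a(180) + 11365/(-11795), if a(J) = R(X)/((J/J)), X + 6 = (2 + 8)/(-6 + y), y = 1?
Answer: -4632/2359 ≈ -1.9635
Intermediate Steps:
X = -8 (X = -6 + (2 + 8)/(-6 + 1) = -6 + 10/(-5) = -6 + 10*(-⅕) = -6 - 2 = -8)
a(J) = -1 (a(J) = (7 - 8)/((J/J)) = -1/1 = -1*1 = -1)
a(180) + 11365/(-11795) = -1 + 11365/(-11795) = -1 + 11365*(-1/11795) = -1 - 2273/2359 = -4632/2359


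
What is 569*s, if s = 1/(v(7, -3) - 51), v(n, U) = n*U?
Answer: -569/72 ≈ -7.9028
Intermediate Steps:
v(n, U) = U*n
s = -1/72 (s = 1/(-3*7 - 51) = 1/(-21 - 51) = 1/(-72) = -1/72 ≈ -0.013889)
569*s = 569*(-1/72) = -569/72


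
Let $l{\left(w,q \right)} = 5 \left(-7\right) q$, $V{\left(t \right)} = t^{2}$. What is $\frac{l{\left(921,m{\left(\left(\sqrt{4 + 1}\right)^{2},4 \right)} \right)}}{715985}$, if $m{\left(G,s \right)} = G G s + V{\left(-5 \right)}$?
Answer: $- \frac{875}{143197} \approx -0.0061105$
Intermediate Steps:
$m{\left(G,s \right)} = 25 + s G^{2}$ ($m{\left(G,s \right)} = G G s + \left(-5\right)^{2} = G^{2} s + 25 = s G^{2} + 25 = 25 + s G^{2}$)
$l{\left(w,q \right)} = - 35 q$
$\frac{l{\left(921,m{\left(\left(\sqrt{4 + 1}\right)^{2},4 \right)} \right)}}{715985} = \frac{\left(-35\right) \left(25 + 4 \left(\left(\sqrt{4 + 1}\right)^{2}\right)^{2}\right)}{715985} = - 35 \left(25 + 4 \left(\left(\sqrt{5}\right)^{2}\right)^{2}\right) \frac{1}{715985} = - 35 \left(25 + 4 \cdot 5^{2}\right) \frac{1}{715985} = - 35 \left(25 + 4 \cdot 25\right) \frac{1}{715985} = - 35 \left(25 + 100\right) \frac{1}{715985} = \left(-35\right) 125 \cdot \frac{1}{715985} = \left(-4375\right) \frac{1}{715985} = - \frac{875}{143197}$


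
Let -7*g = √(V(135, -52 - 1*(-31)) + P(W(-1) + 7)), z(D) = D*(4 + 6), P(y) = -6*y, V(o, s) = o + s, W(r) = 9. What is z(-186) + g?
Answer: -1860 - 3*√2/7 ≈ -1860.6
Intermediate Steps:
z(D) = 10*D (z(D) = D*10 = 10*D)
g = -3*√2/7 (g = -√((135 + (-52 - 1*(-31))) - 6*(9 + 7))/7 = -√((135 + (-52 + 31)) - 6*16)/7 = -√((135 - 21) - 96)/7 = -√(114 - 96)/7 = -3*√2/7 ≈ -0.60609)
z(-186) + g = 10*(-186) - 3*√2/7 = -1860 - 3*√2/7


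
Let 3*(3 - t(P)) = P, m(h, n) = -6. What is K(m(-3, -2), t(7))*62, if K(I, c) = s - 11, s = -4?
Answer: -930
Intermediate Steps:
t(P) = 3 - P/3
K(I, c) = -15 (K(I, c) = -4 - 11 = -15)
K(m(-3, -2), t(7))*62 = -15*62 = -930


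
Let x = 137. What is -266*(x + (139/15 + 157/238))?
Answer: -9966013/255 ≈ -39082.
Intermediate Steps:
-266*(x + (139/15 + 157/238)) = -266*(137 + (139/15 + 157/238)) = -266*(137 + 35437/3570) = -266*524527/3570 = -9966013/255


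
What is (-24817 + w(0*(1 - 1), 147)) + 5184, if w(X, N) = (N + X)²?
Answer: 1976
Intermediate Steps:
(-24817 + w(0*(1 - 1), 147)) + 5184 = (-24817 + (147 + 0*(1 - 1))²) + 5184 = (-24817 + (147 + 0*0)²) + 5184 = (-24817 + (147 + 0)²) + 5184 = (-24817 + 147²) + 5184 = (-24817 + 21609) + 5184 = -3208 + 5184 = 1976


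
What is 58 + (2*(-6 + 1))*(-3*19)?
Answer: 628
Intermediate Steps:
58 + (2*(-6 + 1))*(-3*19) = 58 + (2*(-5))*(-57) = 58 - 10*(-57) = 58 + 570 = 628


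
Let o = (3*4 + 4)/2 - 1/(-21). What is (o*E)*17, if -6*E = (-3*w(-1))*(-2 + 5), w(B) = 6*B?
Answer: -8619/7 ≈ -1231.3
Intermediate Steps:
o = 169/21 (o = (12 + 4)*(½) - 1*(-1/21) = 16*(½) + 1/21 = 8 + 1/21 = 169/21 ≈ 8.0476)
E = -9 (E = -(-18*(-1))*(-2 + 5)/6 = -(-3*(-6))*3/6 = -3*3 = -⅙*54 = -9)
(o*E)*17 = ((169/21)*(-9))*17 = -507/7*17 = -8619/7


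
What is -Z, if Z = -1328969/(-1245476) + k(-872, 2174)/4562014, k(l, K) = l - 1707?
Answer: -3029781550481/2840939474332 ≈ -1.0665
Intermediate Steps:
k(l, K) = -1707 + l
Z = 3029781550481/2840939474332 (Z = -1328969/(-1245476) + (-1707 - 872)/4562014 = -1328969*(-1/1245476) - 2579*1/4562014 = 1328969/1245476 - 2579/4562014 = 3029781550481/2840939474332 ≈ 1.0665)
-Z = -1*3029781550481/2840939474332 = -3029781550481/2840939474332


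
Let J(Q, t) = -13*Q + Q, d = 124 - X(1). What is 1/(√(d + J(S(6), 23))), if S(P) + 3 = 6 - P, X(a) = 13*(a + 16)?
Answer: -I*√61/61 ≈ -0.12804*I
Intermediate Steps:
X(a) = 208 + 13*a (X(a) = 13*(16 + a) = 208 + 13*a)
S(P) = 3 - P (S(P) = -3 + (6 - P) = 3 - P)
d = -97 (d = 124 - (208 + 13*1) = 124 - (208 + 13) = 124 - 1*221 = 124 - 221 = -97)
J(Q, t) = -12*Q
1/(√(d + J(S(6), 23))) = 1/(√(-97 - 12*(3 - 1*6))) = 1/(√(-97 - 12*(3 - 6))) = 1/(√(-97 - 12*(-3))) = 1/(√(-97 + 36)) = 1/(√(-61)) = 1/(I*√61) = -I*√61/61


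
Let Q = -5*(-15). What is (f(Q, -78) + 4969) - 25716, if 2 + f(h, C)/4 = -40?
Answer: -20915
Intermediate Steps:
Q = 75
f(h, C) = -168 (f(h, C) = -8 + 4*(-40) = -8 - 160 = -168)
(f(Q, -78) + 4969) - 25716 = (-168 + 4969) - 25716 = 4801 - 25716 = -20915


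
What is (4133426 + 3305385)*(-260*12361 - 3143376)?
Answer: -47290277086396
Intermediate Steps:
(4133426 + 3305385)*(-260*12361 - 3143376) = 7438811*(-3213860 - 3143376) = 7438811*(-6357236) = -47290277086396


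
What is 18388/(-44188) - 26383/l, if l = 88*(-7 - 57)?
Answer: 265562697/62216704 ≈ 4.2683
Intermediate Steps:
l = -5632 (l = 88*(-64) = -5632)
18388/(-44188) - 26383/l = 18388/(-44188) - 26383/(-5632) = 18388*(-1/44188) - 26383*(-1/5632) = -4597/11047 + 26383/5632 = 265562697/62216704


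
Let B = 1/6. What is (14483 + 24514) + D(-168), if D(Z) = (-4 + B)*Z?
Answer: 39641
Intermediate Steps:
B = ⅙ ≈ 0.16667
D(Z) = -23*Z/6 (D(Z) = (-4 + ⅙)*Z = -23*Z/6)
(14483 + 24514) + D(-168) = (14483 + 24514) - 23/6*(-168) = 38997 + 644 = 39641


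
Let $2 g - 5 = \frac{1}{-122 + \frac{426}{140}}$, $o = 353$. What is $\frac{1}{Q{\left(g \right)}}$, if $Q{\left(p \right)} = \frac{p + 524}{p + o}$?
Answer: $\frac{5920427}{8768261} \approx 0.67521$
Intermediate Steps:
$g = \frac{41565}{16654}$ ($g = \frac{5}{2} + \frac{1}{2 \left(-122 + \frac{426}{140}\right)} = \frac{5}{2} + \frac{1}{2 \left(-122 + 426 \cdot \frac{1}{140}\right)} = \frac{5}{2} + \frac{1}{2 \left(-122 + \frac{213}{70}\right)} = \frac{5}{2} + \frac{1}{2 \left(- \frac{8327}{70}\right)} = \frac{5}{2} + \frac{1}{2} \left(- \frac{70}{8327}\right) = \frac{5}{2} - \frac{35}{8327} = \frac{41565}{16654} \approx 2.4958$)
$Q{\left(p \right)} = \frac{524 + p}{353 + p}$ ($Q{\left(p \right)} = \frac{p + 524}{p + 353} = \frac{524 + p}{353 + p}$)
$\frac{1}{Q{\left(g \right)}} = \frac{1}{\frac{1}{353 + \frac{41565}{16654}} \left(524 + \frac{41565}{16654}\right)} = \frac{1}{\frac{1}{\frac{5920427}{16654}} \cdot \frac{8768261}{16654}} = \frac{1}{\frac{16654}{5920427} \cdot \frac{8768261}{16654}} = \frac{1}{\frac{8768261}{5920427}} = \frac{5920427}{8768261}$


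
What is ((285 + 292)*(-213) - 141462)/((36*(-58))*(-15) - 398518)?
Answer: 264363/367198 ≈ 0.71995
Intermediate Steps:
((285 + 292)*(-213) - 141462)/((36*(-58))*(-15) - 398518) = (577*(-213) - 141462)/(-2088*(-15) - 398518) = (-122901 - 141462)/(31320 - 398518) = -264363/(-367198) = -264363*(-1/367198) = 264363/367198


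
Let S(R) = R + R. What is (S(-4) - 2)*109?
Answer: -1090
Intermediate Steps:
S(R) = 2*R
(S(-4) - 2)*109 = (2*(-4) - 2)*109 = (-8 - 2)*109 = -10*109 = -1090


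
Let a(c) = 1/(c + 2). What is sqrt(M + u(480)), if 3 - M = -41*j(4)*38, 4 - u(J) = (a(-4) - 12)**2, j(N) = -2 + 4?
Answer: sqrt(11867)/2 ≈ 54.468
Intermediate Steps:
j(N) = 2
a(c) = 1/(2 + c)
u(J) = -609/4 (u(J) = 4 - (1/(2 - 4) - 12)**2 = 4 - (1/(-2) - 12)**2 = 4 - (-1/2 - 12)**2 = 4 - (-25/2)**2 = 4 - 1*625/4 = 4 - 625/4 = -609/4)
M = 3119 (M = 3 - (-41*2)*38 = 3 - (-82)*38 = 3 - 1*(-3116) = 3 + 3116 = 3119)
sqrt(M + u(480)) = sqrt(3119 - 609/4) = sqrt(11867/4) = sqrt(11867)/2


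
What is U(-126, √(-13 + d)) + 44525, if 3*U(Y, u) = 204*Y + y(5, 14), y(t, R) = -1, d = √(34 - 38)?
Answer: 107870/3 ≈ 35957.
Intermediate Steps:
d = 2*I (d = √(-4) = 2*I ≈ 2.0*I)
U(Y, u) = -⅓ + 68*Y (U(Y, u) = (204*Y - 1)/3 = (-1 + 204*Y)/3 = -⅓ + 68*Y)
U(-126, √(-13 + d)) + 44525 = (-⅓ + 68*(-126)) + 44525 = (-⅓ - 8568) + 44525 = -25705/3 + 44525 = 107870/3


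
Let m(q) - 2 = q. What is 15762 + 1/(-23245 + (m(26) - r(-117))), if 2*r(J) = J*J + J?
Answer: 472907285/30003 ≈ 15762.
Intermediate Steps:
r(J) = J/2 + J²/2 (r(J) = (J*J + J)/2 = (J² + J)/2 = (J + J²)/2 = J/2 + J²/2)
m(q) = 2 + q
15762 + 1/(-23245 + (m(26) - r(-117))) = 15762 + 1/(-23245 + ((2 + 26) - (-117)*(1 - 117)/2)) = 15762 + 1/(-23245 + (28 - (-117)*(-116)/2)) = 15762 + 1/(-23245 + (28 - 1*6786)) = 15762 + 1/(-23245 + (28 - 6786)) = 15762 + 1/(-23245 - 6758) = 15762 + 1/(-30003) = 15762 - 1/30003 = 472907285/30003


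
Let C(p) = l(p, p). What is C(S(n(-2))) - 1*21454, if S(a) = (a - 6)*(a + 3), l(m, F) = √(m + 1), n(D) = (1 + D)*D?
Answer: -21454 + I*√19 ≈ -21454.0 + 4.3589*I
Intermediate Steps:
n(D) = D*(1 + D)
l(m, F) = √(1 + m)
S(a) = (-6 + a)*(3 + a)
C(p) = √(1 + p)
C(S(n(-2))) - 1*21454 = √(1 + (-18 + (-2*(1 - 2))² - (-6)*(1 - 2))) - 1*21454 = √(1 + (-18 + (-2*(-1))² - (-6)*(-1))) - 21454 = √(1 + (-18 + 2² - 3*2)) - 21454 = √(1 + (-18 + 4 - 6)) - 21454 = √(1 - 20) - 21454 = √(-19) - 21454 = I*√19 - 21454 = -21454 + I*√19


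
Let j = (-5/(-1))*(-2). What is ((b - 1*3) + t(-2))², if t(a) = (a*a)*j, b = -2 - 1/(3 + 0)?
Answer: 18496/9 ≈ 2055.1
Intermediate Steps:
j = -10 (j = -1*(-5)*(-2) = 5*(-2) = -10)
b = -7/3 (b = -2 - 1/3 = -2 - 1*⅓ = -2 - ⅓ = -7/3 ≈ -2.3333)
t(a) = -10*a² (t(a) = (a*a)*(-10) = a²*(-10) = -10*a²)
((b - 1*3) + t(-2))² = ((-7/3 - 1*3) - 10*(-2)²)² = ((-7/3 - 3) - 10*4)² = (-16/3 - 40)² = (-136/3)² = 18496/9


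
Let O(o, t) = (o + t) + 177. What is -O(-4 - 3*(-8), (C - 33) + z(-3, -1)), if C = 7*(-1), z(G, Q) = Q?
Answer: -156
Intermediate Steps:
C = -7
O(o, t) = 177 + o + t
-O(-4 - 3*(-8), (C - 33) + z(-3, -1)) = -(177 + (-4 - 3*(-8)) + ((-7 - 33) - 1)) = -(177 + (-4 + 24) + (-40 - 1)) = -(177 + 20 - 41) = -1*156 = -156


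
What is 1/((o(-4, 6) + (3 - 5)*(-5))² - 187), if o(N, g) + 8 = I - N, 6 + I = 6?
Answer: -1/151 ≈ -0.0066225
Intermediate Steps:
I = 0 (I = -6 + 6 = 0)
o(N, g) = -8 - N (o(N, g) = -8 + (0 - N) = -8 - N)
1/((o(-4, 6) + (3 - 5)*(-5))² - 187) = 1/(((-8 - 1*(-4)) + (3 - 5)*(-5))² - 187) = 1/(((-8 + 4) - 2*(-5))² - 187) = 1/((-4 + 10)² - 187) = 1/(6² - 187) = 1/(36 - 187) = 1/(-151) = -1/151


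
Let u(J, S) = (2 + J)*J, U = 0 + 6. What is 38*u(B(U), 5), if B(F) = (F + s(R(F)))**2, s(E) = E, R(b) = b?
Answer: 798912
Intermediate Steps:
U = 6
B(F) = 4*F**2 (B(F) = (F + F)**2 = (2*F)**2 = 4*F**2)
u(J, S) = J*(2 + J)
38*u(B(U), 5) = 38*((4*6**2)*(2 + 4*6**2)) = 38*((4*36)*(2 + 4*36)) = 38*(144*(2 + 144)) = 38*(144*146) = 38*21024 = 798912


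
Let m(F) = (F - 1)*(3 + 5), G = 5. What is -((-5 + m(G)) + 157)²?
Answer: -33856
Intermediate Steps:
m(F) = -8 + 8*F (m(F) = (-1 + F)*8 = -8 + 8*F)
-((-5 + m(G)) + 157)² = -((-5 + (-8 + 8*5)) + 157)² = -((-5 + (-8 + 40)) + 157)² = -((-5 + 32) + 157)² = -(27 + 157)² = -1*184² = -1*33856 = -33856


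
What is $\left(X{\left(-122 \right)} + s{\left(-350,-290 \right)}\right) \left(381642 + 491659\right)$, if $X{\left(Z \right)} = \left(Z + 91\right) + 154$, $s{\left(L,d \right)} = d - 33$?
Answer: $-174660200$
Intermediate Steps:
$s{\left(L,d \right)} = -33 + d$
$X{\left(Z \right)} = 245 + Z$ ($X{\left(Z \right)} = \left(91 + Z\right) + 154 = 245 + Z$)
$\left(X{\left(-122 \right)} + s{\left(-350,-290 \right)}\right) \left(381642 + 491659\right) = \left(\left(245 - 122\right) - 323\right) \left(381642 + 491659\right) = \left(123 - 323\right) 873301 = \left(-200\right) 873301 = -174660200$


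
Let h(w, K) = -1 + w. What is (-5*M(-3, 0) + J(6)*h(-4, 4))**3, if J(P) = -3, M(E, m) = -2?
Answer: 15625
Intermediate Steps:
(-5*M(-3, 0) + J(6)*h(-4, 4))**3 = (-5*(-2) - 3*(-1 - 4))**3 = (10 - 3*(-5))**3 = (10 + 15)**3 = 25**3 = 15625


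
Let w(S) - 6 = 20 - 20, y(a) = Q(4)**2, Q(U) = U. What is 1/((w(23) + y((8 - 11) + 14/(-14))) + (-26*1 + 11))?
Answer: 1/7 ≈ 0.14286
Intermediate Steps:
y(a) = 16 (y(a) = 4**2 = 16)
w(S) = 6 (w(S) = 6 + (20 - 20) = 6 + 0 = 6)
1/((w(23) + y((8 - 11) + 14/(-14))) + (-26*1 + 11)) = 1/((6 + 16) + (-26*1 + 11)) = 1/(22 + (-26 + 11)) = 1/(22 - 15) = 1/7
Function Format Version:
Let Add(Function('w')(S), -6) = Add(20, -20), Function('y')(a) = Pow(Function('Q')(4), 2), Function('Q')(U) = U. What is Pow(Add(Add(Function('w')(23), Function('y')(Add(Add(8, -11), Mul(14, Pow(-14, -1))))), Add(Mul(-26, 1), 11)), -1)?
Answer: Rational(1, 7) ≈ 0.14286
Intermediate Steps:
Function('y')(a) = 16 (Function('y')(a) = Pow(4, 2) = 16)
Function('w')(S) = 6 (Function('w')(S) = Add(6, Add(20, -20)) = Add(6, 0) = 6)
Pow(Add(Add(Function('w')(23), Function('y')(Add(Add(8, -11), Mul(14, Pow(-14, -1))))), Add(Mul(-26, 1), 11)), -1) = Pow(Add(Add(6, 16), Add(Mul(-26, 1), 11)), -1) = Pow(Add(22, Add(-26, 11)), -1) = Pow(Add(22, -15), -1) = Pow(7, -1) = Rational(1, 7)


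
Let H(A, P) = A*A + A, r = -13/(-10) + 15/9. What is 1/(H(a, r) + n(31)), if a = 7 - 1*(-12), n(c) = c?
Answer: 1/411 ≈ 0.0024331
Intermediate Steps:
r = 89/30 (r = -13*(-⅒) + 15*(⅑) = 13/10 + 5/3 = 89/30 ≈ 2.9667)
a = 19 (a = 7 + 12 = 19)
H(A, P) = A + A² (H(A, P) = A² + A = A + A²)
1/(H(a, r) + n(31)) = 1/(19*(1 + 19) + 31) = 1/(19*20 + 31) = 1/(380 + 31) = 1/411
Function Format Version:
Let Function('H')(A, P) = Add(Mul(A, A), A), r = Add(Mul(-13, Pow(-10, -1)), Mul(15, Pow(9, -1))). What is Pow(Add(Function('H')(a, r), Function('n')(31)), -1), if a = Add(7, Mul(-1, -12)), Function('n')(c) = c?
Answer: Rational(1, 411) ≈ 0.0024331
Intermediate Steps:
r = Rational(89, 30) (r = Add(Mul(-13, Rational(-1, 10)), Mul(15, Rational(1, 9))) = Add(Rational(13, 10), Rational(5, 3)) = Rational(89, 30) ≈ 2.9667)
a = 19 (a = Add(7, 12) = 19)
Function('H')(A, P) = Add(A, Pow(A, 2)) (Function('H')(A, P) = Add(Pow(A, 2), A) = Add(A, Pow(A, 2)))
Pow(Add(Function('H')(a, r), Function('n')(31)), -1) = Pow(Add(Mul(19, Add(1, 19)), 31), -1) = Pow(Add(Mul(19, 20), 31), -1) = Pow(Add(380, 31), -1) = Pow(411, -1) = Rational(1, 411)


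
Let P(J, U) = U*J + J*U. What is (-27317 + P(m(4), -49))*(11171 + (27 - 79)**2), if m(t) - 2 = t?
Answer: -387181875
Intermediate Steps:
m(t) = 2 + t
P(J, U) = 2*J*U (P(J, U) = J*U + J*U = 2*J*U)
(-27317 + P(m(4), -49))*(11171 + (27 - 79)**2) = (-27317 + 2*(2 + 4)*(-49))*(11171 + (27 - 79)**2) = (-27317 + 2*6*(-49))*(11171 + (-52)**2) = (-27317 - 588)*(11171 + 2704) = -27905*13875 = -387181875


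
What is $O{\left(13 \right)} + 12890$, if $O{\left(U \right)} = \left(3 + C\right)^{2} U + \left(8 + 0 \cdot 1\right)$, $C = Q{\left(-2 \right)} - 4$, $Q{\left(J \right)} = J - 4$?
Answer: $13535$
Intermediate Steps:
$Q{\left(J \right)} = -4 + J$
$C = -10$ ($C = \left(-4 - 2\right) - 4 = -6 - 4 = -10$)
$O{\left(U \right)} = 8 + 49 U$ ($O{\left(U \right)} = \left(3 - 10\right)^{2} U + \left(8 + 0 \cdot 1\right) = \left(-7\right)^{2} U + \left(8 + 0\right) = 49 U + 8 = 8 + 49 U$)
$O{\left(13 \right)} + 12890 = \left(8 + 49 \cdot 13\right) + 12890 = \left(8 + 637\right) + 12890 = 645 + 12890 = 13535$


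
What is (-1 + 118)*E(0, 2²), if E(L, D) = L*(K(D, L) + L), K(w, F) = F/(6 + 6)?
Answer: 0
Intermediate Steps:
K(w, F) = F/12
E(L, D) = 13*L²/12 (E(L, D) = L*(L/12 + L) = L*(13*L/12) = 13*L²/12)
(-1 + 118)*E(0, 2²) = (-1 + 118)*((13/12)*0²) = 117*((13/12)*0) = 117*0 = 0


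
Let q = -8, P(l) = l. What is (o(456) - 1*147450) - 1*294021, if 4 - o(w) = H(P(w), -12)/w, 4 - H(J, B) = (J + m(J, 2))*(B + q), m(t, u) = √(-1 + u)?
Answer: -8388254/19 ≈ -4.4149e+5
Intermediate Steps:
H(J, B) = 4 - (1 + J)*(-8 + B) (H(J, B) = 4 - (J + √(-1 + 2))*(B - 8) = 4 - (J + √1)*(-8 + B) = 4 - (J + 1)*(-8 + B) = 4 - (1 + J)*(-8 + B))
o(w) = 4 - (24 + 20*w)/w (o(w) = 4 - (12 - 1*(-12) + 8*w - 1*(-12)*w)/w = 4 - (12 + 12 + 8*w + 12*w)/w = 4 - (24 + 20*w)/w)
(o(456) - 1*147450) - 1*294021 = ((-16 - 24/456) - 1*147450) - 1*294021 = ((-16 - 24*1/456) - 147450) - 294021 = ((-16 - 1/19) - 147450) - 294021 = (-305/19 - 147450) - 294021 = -2801855/19 - 294021 = -8388254/19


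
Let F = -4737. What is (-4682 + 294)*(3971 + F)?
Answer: 3361208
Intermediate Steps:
(-4682 + 294)*(3971 + F) = (-4682 + 294)*(3971 - 4737) = -4388*(-766) = 3361208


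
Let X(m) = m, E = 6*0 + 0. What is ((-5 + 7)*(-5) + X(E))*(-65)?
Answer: 650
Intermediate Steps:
E = 0 (E = 0 + 0 = 0)
((-5 + 7)*(-5) + X(E))*(-65) = ((-5 + 7)*(-5) + 0)*(-65) = (2*(-5) + 0)*(-65) = (-10 + 0)*(-65) = -10*(-65) = 650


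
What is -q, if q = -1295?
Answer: 1295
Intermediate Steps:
-q = -1*(-1295) = 1295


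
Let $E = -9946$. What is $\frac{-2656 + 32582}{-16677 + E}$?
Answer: $- \frac{29926}{26623} \approx -1.1241$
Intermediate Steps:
$\frac{-2656 + 32582}{-16677 + E} = \frac{-2656 + 32582}{-16677 - 9946} = \frac{29926}{-26623} = 29926 \left(- \frac{1}{26623}\right) = - \frac{29926}{26623}$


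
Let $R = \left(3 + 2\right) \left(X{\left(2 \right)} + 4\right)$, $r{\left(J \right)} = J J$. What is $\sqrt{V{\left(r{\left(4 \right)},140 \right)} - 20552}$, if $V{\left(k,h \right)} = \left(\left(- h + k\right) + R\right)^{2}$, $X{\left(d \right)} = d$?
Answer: $2 i \sqrt{2929} \approx 108.24 i$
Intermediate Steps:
$r{\left(J \right)} = J^{2}$
$R = 30$ ($R = \left(3 + 2\right) \left(2 + 4\right) = 5 \cdot 6 = 30$)
$V{\left(k,h \right)} = \left(30 + k - h\right)^{2}$ ($V{\left(k,h \right)} = \left(\left(- h + k\right) + 30\right)^{2} = \left(\left(k - h\right) + 30\right)^{2} = \left(30 + k - h\right)^{2}$)
$\sqrt{V{\left(r{\left(4 \right)},140 \right)} - 20552} = \sqrt{\left(30 + 4^{2} - 140\right)^{2} - 20552} = \sqrt{\left(30 + 16 - 140\right)^{2} - 20552} = \sqrt{\left(-94\right)^{2} - 20552} = \sqrt{8836 - 20552} = \sqrt{-11716} = 2 i \sqrt{2929}$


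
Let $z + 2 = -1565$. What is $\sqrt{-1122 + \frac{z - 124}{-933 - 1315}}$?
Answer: $\frac{i \sqrt{1416557530}}{1124} \approx 33.485 i$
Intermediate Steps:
$z = -1567$ ($z = -2 - 1565 = -1567$)
$\sqrt{-1122 + \frac{z - 124}{-933 - 1315}} = \sqrt{-1122 + \frac{-1567 - 124}{-933 - 1315}} = \sqrt{-1122 - \frac{1691}{-2248}} = \sqrt{-1122 - - \frac{1691}{2248}} = \sqrt{-1122 + \frac{1691}{2248}} = \sqrt{- \frac{2520565}{2248}} = \frac{i \sqrt{1416557530}}{1124}$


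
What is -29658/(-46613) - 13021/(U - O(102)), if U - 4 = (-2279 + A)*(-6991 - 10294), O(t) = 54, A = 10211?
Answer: 4066857250733/6390859982710 ≈ 0.63636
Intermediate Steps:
U = -137104616 (U = 4 + (-2279 + 10211)*(-6991 - 10294) = 4 + 7932*(-17285) = 4 - 137104620 = -137104616)
-29658/(-46613) - 13021/(U - O(102)) = -29658/(-46613) - 13021/(-137104616 - 1*54) = -29658*(-1/46613) - 13021/(-137104616 - 54) = 29658/46613 - 13021/(-137104670) = 29658/46613 - 13021*(-1/137104670) = 29658/46613 + 13021/137104670 = 4066857250733/6390859982710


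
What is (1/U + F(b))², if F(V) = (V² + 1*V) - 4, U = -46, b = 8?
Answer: 9778129/2116 ≈ 4621.0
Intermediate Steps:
F(V) = -4 + V + V² (F(V) = (V² + V) - 4 = (V + V²) - 4 = -4 + V + V²)
(1/U + F(b))² = (1/(-46) + (-4 + 8 + 8²))² = (-1/46 + (-4 + 8 + 64))² = (-1/46 + 68)² = (3127/46)² = 9778129/2116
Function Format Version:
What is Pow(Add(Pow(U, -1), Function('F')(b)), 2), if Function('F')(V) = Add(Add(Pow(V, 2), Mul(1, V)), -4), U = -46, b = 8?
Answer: Rational(9778129, 2116) ≈ 4621.0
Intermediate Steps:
Function('F')(V) = Add(-4, V, Pow(V, 2)) (Function('F')(V) = Add(Add(Pow(V, 2), V), -4) = Add(Add(V, Pow(V, 2)), -4) = Add(-4, V, Pow(V, 2)))
Pow(Add(Pow(U, -1), Function('F')(b)), 2) = Pow(Add(Pow(-46, -1), Add(-4, 8, Pow(8, 2))), 2) = Pow(Add(Rational(-1, 46), Add(-4, 8, 64)), 2) = Pow(Add(Rational(-1, 46), 68), 2) = Pow(Rational(3127, 46), 2) = Rational(9778129, 2116)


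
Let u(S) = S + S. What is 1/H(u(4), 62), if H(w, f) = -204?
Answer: -1/204 ≈ -0.0049020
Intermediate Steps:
u(S) = 2*S
1/H(u(4), 62) = 1/(-204) = -1/204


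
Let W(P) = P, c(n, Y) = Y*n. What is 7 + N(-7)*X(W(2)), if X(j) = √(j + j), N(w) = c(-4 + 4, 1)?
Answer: 7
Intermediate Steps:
N(w) = 0 (N(w) = 1*(-4 + 4) = 1*0 = 0)
X(j) = √2*√j (X(j) = √(2*j) = √2*√j)
7 + N(-7)*X(W(2)) = 7 + 0*(√2*√2) = 7 + 0*2 = 7 + 0 = 7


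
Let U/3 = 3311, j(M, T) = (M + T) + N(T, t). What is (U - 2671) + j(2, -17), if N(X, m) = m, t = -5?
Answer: 7242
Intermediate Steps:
j(M, T) = -5 + M + T (j(M, T) = (M + T) - 5 = -5 + M + T)
U = 9933 (U = 3*3311 = 9933)
(U - 2671) + j(2, -17) = (9933 - 2671) + (-5 + 2 - 17) = 7262 - 20 = 7242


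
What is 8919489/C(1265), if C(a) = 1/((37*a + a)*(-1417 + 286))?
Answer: -484927374776130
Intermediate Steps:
C(a) = -1/(42978*a) (C(a) = 1/((38*a)*(-1131)) = 1/(-42978*a) = -1/(42978*a))
8919489/C(1265) = 8919489/((-1/42978/1265)) = 8919489/((-1/42978*1/1265)) = 8919489/(-1/54367170) = 8919489*(-54367170) = -484927374776130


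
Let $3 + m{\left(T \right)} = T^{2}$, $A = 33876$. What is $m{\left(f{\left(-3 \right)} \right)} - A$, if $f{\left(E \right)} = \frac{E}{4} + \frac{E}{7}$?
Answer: $- \frac{26560047}{784} \approx -33878.0$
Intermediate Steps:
$f{\left(E \right)} = \frac{11 E}{28}$ ($f{\left(E \right)} = E \frac{1}{4} + E \frac{1}{7} = \frac{E}{4} + \frac{E}{7} = \frac{11 E}{28}$)
$m{\left(T \right)} = -3 + T^{2}$
$m{\left(f{\left(-3 \right)} \right)} - A = \left(-3 + \left(\frac{11}{28} \left(-3\right)\right)^{2}\right) - 33876 = \left(-3 + \left(- \frac{33}{28}\right)^{2}\right) - 33876 = \left(-3 + \frac{1089}{784}\right) - 33876 = - \frac{1263}{784} - 33876 = - \frac{26560047}{784}$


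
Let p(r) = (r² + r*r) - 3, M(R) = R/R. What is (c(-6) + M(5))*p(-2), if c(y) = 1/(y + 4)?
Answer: 5/2 ≈ 2.5000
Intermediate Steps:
c(y) = 1/(4 + y)
M(R) = 1
p(r) = -3 + 2*r² (p(r) = (r² + r²) - 3 = 2*r² - 3 = -3 + 2*r²)
(c(-6) + M(5))*p(-2) = (1/(4 - 6) + 1)*(-3 + 2*(-2)²) = (1/(-2) + 1)*(-3 + 2*4) = (-½ + 1)*(-3 + 8) = (½)*5 = 5/2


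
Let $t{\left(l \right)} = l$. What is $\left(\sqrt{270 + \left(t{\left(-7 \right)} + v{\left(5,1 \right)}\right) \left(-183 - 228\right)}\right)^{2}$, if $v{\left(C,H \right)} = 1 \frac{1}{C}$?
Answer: $\frac{15324}{5} \approx 3064.8$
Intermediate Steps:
$v{\left(C,H \right)} = \frac{1}{C}$
$\left(\sqrt{270 + \left(t{\left(-7 \right)} + v{\left(5,1 \right)}\right) \left(-183 - 228\right)}\right)^{2} = \left(\sqrt{270 + \left(-7 + \frac{1}{5}\right) \left(-183 - 228\right)}\right)^{2} = \left(\sqrt{270 + \left(-7 + \frac{1}{5}\right) \left(-411\right)}\right)^{2} = \left(\sqrt{270 - - \frac{13974}{5}}\right)^{2} = \left(\sqrt{270 + \frac{13974}{5}}\right)^{2} = \left(\sqrt{\frac{15324}{5}}\right)^{2} = \left(\frac{2 \sqrt{19155}}{5}\right)^{2} = \frac{15324}{5}$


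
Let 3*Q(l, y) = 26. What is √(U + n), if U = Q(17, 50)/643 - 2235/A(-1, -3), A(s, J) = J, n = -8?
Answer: √2742457371/1929 ≈ 27.148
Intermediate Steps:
Q(l, y) = 26/3 (Q(l, y) = (⅓)*26 = 26/3)
U = 1437131/1929 (U = (26/3)/643 - 2235/(-3) = (26/3)*(1/643) - 2235*(-⅓) = 26/1929 + 745 = 1437131/1929 ≈ 745.01)
√(U + n) = √(1437131/1929 - 8) = √(1421699/1929) = √2742457371/1929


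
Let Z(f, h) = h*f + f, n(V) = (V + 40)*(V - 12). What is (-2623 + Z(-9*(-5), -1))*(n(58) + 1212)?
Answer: -15003560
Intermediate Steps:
n(V) = (-12 + V)*(40 + V) (n(V) = (40 + V)*(-12 + V) = (-12 + V)*(40 + V))
Z(f, h) = f + f*h (Z(f, h) = f*h + f = f + f*h)
(-2623 + Z(-9*(-5), -1))*(n(58) + 1212) = (-2623 + (-9*(-5))*(1 - 1))*((-480 + 58² + 28*58) + 1212) = (-2623 + 45*0)*((-480 + 3364 + 1624) + 1212) = (-2623 + 0)*(4508 + 1212) = -2623*5720 = -15003560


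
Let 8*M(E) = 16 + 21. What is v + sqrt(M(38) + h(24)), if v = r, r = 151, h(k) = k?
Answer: 151 + sqrt(458)/4 ≈ 156.35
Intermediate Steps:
M(E) = 37/8 (M(E) = (16 + 21)/8 = (1/8)*37 = 37/8)
v = 151
v + sqrt(M(38) + h(24)) = 151 + sqrt(37/8 + 24) = 151 + sqrt(229/8) = 151 + sqrt(458)/4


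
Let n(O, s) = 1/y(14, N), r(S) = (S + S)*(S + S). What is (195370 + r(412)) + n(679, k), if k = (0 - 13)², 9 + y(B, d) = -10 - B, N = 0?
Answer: 28853417/33 ≈ 8.7435e+5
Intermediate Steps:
r(S) = 4*S² (r(S) = (2*S)*(2*S) = 4*S²)
y(B, d) = -19 - B (y(B, d) = -9 + (-10 - B) = -19 - B)
k = 169 (k = (-13)² = 169)
n(O, s) = -1/33 (n(O, s) = 1/(-19 - 1*14) = 1/(-19 - 14) = 1/(-33) = -1/33)
(195370 + r(412)) + n(679, k) = (195370 + 4*412²) - 1/33 = (195370 + 4*169744) - 1/33 = (195370 + 678976) - 1/33 = 874346 - 1/33 = 28853417/33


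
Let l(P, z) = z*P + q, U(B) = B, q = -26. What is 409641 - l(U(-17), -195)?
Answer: 406352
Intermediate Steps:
l(P, z) = -26 + P*z (l(P, z) = z*P - 26 = P*z - 26 = -26 + P*z)
409641 - l(U(-17), -195) = 409641 - (-26 - 17*(-195)) = 409641 - (-26 + 3315) = 409641 - 1*3289 = 409641 - 3289 = 406352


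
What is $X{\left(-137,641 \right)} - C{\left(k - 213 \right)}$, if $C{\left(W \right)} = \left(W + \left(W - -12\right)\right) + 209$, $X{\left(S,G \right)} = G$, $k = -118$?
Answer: $1082$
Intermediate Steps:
$C{\left(W \right)} = 221 + 2 W$ ($C{\left(W \right)} = \left(W + \left(W + 12\right)\right) + 209 = \left(W + \left(12 + W\right)\right) + 209 = \left(12 + 2 W\right) + 209 = 221 + 2 W$)
$X{\left(-137,641 \right)} - C{\left(k - 213 \right)} = 641 - \left(221 + 2 \left(-118 - 213\right)\right) = 641 - \left(221 + 2 \left(-331\right)\right) = 641 - \left(221 - 662\right) = 641 - -441 = 641 + 441 = 1082$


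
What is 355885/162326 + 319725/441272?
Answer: 104470883035/35814959336 ≈ 2.9170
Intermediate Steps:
355885/162326 + 319725/441272 = 104470883035/35814959336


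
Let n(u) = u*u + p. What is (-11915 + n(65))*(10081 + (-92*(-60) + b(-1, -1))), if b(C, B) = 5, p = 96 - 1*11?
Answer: -118683630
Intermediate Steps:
p = 85 (p = 96 - 11 = 85)
n(u) = 85 + u**2 (n(u) = u*u + 85 = u**2 + 85 = 85 + u**2)
(-11915 + n(65))*(10081 + (-92*(-60) + b(-1, -1))) = (-11915 + (85 + 65**2))*(10081 + (-92*(-60) + 5)) = (-11915 + (85 + 4225))*(10081 + (5520 + 5)) = (-11915 + 4310)*(10081 + 5525) = -7605*15606 = -118683630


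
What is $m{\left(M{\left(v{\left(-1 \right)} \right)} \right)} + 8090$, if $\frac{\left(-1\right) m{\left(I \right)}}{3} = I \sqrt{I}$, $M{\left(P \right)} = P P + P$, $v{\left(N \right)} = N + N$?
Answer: $8090 - 6 \sqrt{2} \approx 8081.5$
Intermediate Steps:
$v{\left(N \right)} = 2 N$
$M{\left(P \right)} = P + P^{2}$ ($M{\left(P \right)} = P^{2} + P = P + P^{2}$)
$m{\left(I \right)} = - 3 I^{\frac{3}{2}}$ ($m{\left(I \right)} = - 3 I \sqrt{I} = - 3 I^{\frac{3}{2}}$)
$m{\left(M{\left(v{\left(-1 \right)} \right)} \right)} + 8090 = - 3 \left(2 \left(-1\right) \left(1 + 2 \left(-1\right)\right)\right)^{\frac{3}{2}} + 8090 = - 3 \left(- 2 \left(1 - 2\right)\right)^{\frac{3}{2}} + 8090 = - 3 \left(\left(-2\right) \left(-1\right)\right)^{\frac{3}{2}} + 8090 = - 3 \cdot 2^{\frac{3}{2}} + 8090 = - 3 \cdot 2 \sqrt{2} + 8090 = - 6 \sqrt{2} + 8090 = 8090 - 6 \sqrt{2}$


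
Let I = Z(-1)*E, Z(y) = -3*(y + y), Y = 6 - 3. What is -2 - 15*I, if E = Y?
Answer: -272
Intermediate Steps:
Y = 3
Z(y) = -6*y
E = 3
I = 18 (I = -6*(-1)*3 = 6*3 = 18)
-2 - 15*I = -2 - 15*18 = -2 - 270 = -272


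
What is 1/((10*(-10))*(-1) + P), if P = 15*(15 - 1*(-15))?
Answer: 1/550 ≈ 0.0018182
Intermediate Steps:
P = 450 (P = 15*(15 + 15) = 15*30 = 450)
1/((10*(-10))*(-1) + P) = 1/((10*(-10))*(-1) + 450) = 1/(-100*(-1) + 450) = 1/(100 + 450) = 1/550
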